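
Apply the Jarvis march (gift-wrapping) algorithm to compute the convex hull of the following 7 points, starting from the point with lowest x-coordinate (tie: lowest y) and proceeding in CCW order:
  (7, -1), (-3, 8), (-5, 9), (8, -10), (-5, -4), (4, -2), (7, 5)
Hull (CCW) = [(-5, -4), (8, -10), (7, 5), (-5, 9)]

Jarvis march: at each step, from the current hull vertex p, select the next vertex q as the point such that every other point lies strictly to the left of (or on) the directed line p → q. (Equivalently: for every other point r, the cross product (q − p) × (r − p) ≥ 0.)
Starting point (lowest x, tie lowest y): (-5, -4). Wrap until returning to start. Resulting hull: (-5, -4), (8, -10), (7, 5), (-5, 9).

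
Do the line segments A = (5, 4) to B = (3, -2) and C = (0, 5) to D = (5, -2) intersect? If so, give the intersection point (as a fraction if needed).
Yes; intersection at (40/11, -1/11) (t = 15/22 on AB, s = 8/11 on CD)

Parametrize AB as A + t(B − A) = (5 + -2 t, 4 + -6 t) and CD as C + s(D − C) = (0 + 5 s, 5 + -7 s). Solve the linear system for (t, s). Determinant = -44 ≠ 0, so a unique intersection of the containing lines exists. Solution: t = 15/22, s = 8/11 — both in [0, 1], so the segments cross. Intersection point: (40/11, -1/11).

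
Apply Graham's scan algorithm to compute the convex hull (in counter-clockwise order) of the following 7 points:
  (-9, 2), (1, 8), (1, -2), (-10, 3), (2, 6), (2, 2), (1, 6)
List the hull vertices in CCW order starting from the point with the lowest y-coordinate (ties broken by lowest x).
Hull (CCW) = [(1, -2), (2, 2), (2, 6), (1, 8), (-10, 3), (-9, 2)]

Graham scan procedure:
  1. Find the pivot p₀ = point with lowest y (tie → lowest x): (1, -2).
  2. Sort the remaining points by polar angle around p₀.
  3. Walk through sorted points, maintaining a stack; pop the top while the last three entries make a non-left turn (cross product ≤ 0).
  4. Final stack is the convex hull in CCW order: (1, -2), (2, 2), (2, 6), (1, 8), (-10, 3), (-9, 2).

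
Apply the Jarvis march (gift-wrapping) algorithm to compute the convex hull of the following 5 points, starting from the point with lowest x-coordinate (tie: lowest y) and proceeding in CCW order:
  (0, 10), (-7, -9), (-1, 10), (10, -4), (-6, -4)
Hull (CCW) = [(-7, -9), (10, -4), (0, 10), (-1, 10), (-6, -4)]

Jarvis march: at each step, from the current hull vertex p, select the next vertex q as the point such that every other point lies strictly to the left of (or on) the directed line p → q. (Equivalently: for every other point r, the cross product (q − p) × (r − p) ≥ 0.)
Starting point (lowest x, tie lowest y): (-7, -9). Wrap until returning to start. Resulting hull: (-7, -9), (10, -4), (0, 10), (-1, 10), (-6, -4).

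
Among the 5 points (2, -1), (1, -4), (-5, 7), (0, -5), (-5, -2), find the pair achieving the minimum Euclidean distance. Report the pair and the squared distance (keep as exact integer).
Pair = ((1, -4), (0, -5)); squared distance = 2

Compute all C(5, 2) = 10 pairwise squared distances (x_i − x_j)² + (y_i − y_j)². The minimum is 2, attained by the pair ((1, -4), (0, -5)).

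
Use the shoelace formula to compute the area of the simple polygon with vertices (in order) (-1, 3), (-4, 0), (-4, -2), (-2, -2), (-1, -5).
Area = 12

Shoelace formula: Area = (1/2) |Σ_i (x_i · y_{i+1} − x_{i+1} · y_i)| (indices mod n). Compute each cross term:
  (-1)(0) − (-4)(3) = 12
  (-4)(-2) − (-4)(0) = 8
  (-4)(-2) − (-2)(-2) = 4
  (-2)(-5) − (-1)(-2) = 8
  (-1)(3) − (-1)(-5) = -8
Sum = 24, so (signed) Area = 24/2 = 12, |Area| = 12.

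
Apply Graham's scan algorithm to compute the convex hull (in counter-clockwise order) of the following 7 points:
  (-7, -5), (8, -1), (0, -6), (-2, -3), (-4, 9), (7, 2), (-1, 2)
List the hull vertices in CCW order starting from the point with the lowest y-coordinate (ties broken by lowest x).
Hull (CCW) = [(0, -6), (8, -1), (7, 2), (-4, 9), (-7, -5)]

Graham scan procedure:
  1. Find the pivot p₀ = point with lowest y (tie → lowest x): (0, -6).
  2. Sort the remaining points by polar angle around p₀.
  3. Walk through sorted points, maintaining a stack; pop the top while the last three entries make a non-left turn (cross product ≤ 0).
  4. Final stack is the convex hull in CCW order: (0, -6), (8, -1), (7, 2), (-4, 9), (-7, -5).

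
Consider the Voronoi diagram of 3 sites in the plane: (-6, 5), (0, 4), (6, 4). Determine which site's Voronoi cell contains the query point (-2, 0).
Nearest site = (0, 4)

The Voronoi cell of site s contains exactly those query points closer to s than to any other site. Compute squared distances from q = (-2, 0) to each site:
  (0 − -2)² + (4 − 0)² = 20
  (-6 − -2)² + (5 − 0)² = 41
  (6 − -2)² + (4 − 0)² = 80
Minimum is attained by (0, 4), so q lies in its Voronoi cell.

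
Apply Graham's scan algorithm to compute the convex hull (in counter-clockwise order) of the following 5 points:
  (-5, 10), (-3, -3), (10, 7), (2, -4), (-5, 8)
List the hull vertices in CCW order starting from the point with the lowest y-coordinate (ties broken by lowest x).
Hull (CCW) = [(2, -4), (10, 7), (-5, 10), (-5, 8), (-3, -3)]

Graham scan procedure:
  1. Find the pivot p₀ = point with lowest y (tie → lowest x): (2, -4).
  2. Sort the remaining points by polar angle around p₀.
  3. Walk through sorted points, maintaining a stack; pop the top while the last three entries make a non-left turn (cross product ≤ 0).
  4. Final stack is the convex hull in CCW order: (2, -4), (10, 7), (-5, 10), (-5, 8), (-3, -3).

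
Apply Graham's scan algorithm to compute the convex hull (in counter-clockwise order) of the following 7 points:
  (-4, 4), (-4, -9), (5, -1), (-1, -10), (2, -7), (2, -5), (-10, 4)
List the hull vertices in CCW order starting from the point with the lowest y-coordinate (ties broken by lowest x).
Hull (CCW) = [(-1, -10), (2, -7), (5, -1), (-4, 4), (-10, 4), (-4, -9)]

Graham scan procedure:
  1. Find the pivot p₀ = point with lowest y (tie → lowest x): (-1, -10).
  2. Sort the remaining points by polar angle around p₀.
  3. Walk through sorted points, maintaining a stack; pop the top while the last three entries make a non-left turn (cross product ≤ 0).
  4. Final stack is the convex hull in CCW order: (-1, -10), (2, -7), (5, -1), (-4, 4), (-10, 4), (-4, -9).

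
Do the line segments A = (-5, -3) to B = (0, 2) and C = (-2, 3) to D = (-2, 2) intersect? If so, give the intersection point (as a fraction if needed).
No (intersection of containing lines falls outside at least one segment)

Parametrize and solve: t = 3/5, s = 3. At least one of these is outside [0, 1], so the segments do not intersect.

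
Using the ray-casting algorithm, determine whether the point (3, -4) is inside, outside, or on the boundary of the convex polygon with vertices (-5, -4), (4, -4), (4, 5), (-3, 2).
The point (3, -4) lies on the polygon boundary

Boundary check: the query satisfies the collinearity and bounding-box conditions for some polygon edge, so it lies exactly on the boundary.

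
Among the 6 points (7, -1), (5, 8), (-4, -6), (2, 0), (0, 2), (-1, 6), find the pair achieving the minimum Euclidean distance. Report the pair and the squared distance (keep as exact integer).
Pair = ((2, 0), (0, 2)); squared distance = 8

Compute all C(6, 2) = 15 pairwise squared distances (x_i − x_j)² + (y_i − y_j)². The minimum is 8, attained by the pair ((2, 0), (0, 2)).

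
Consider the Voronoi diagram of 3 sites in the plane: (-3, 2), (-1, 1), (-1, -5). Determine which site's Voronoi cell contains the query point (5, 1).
Nearest site = (-1, 1)

The Voronoi cell of site s contains exactly those query points closer to s than to any other site. Compute squared distances from q = (5, 1) to each site:
  (-1 − 5)² + (1 − 1)² = 36
  (-3 − 5)² + (2 − 1)² = 65
  (-1 − 5)² + (-5 − 1)² = 72
Minimum is attained by (-1, 1), so q lies in its Voronoi cell.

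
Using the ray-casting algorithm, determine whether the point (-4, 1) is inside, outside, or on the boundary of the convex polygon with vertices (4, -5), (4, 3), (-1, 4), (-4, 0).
The point (-4, 1) lies strictly outside the polygon

Cast a horizontal ray to the right from the query point and count how many polygon edges it crosses (each edge strictly once or zero times, handled with the usual half-open convention). 
Parity of crossings → even ⇒ outside.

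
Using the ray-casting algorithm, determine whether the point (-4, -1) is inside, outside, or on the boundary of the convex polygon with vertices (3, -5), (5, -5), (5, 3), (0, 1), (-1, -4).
The point (-4, -1) lies strictly outside the polygon

Cast a horizontal ray to the right from the query point and count how many polygon edges it crosses (each edge strictly once or zero times, handled with the usual half-open convention). 
Parity of crossings → even ⇒ outside.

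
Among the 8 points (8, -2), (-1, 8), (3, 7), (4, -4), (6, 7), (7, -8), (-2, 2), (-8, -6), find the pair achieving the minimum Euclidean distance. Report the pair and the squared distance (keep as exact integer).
Pair = ((3, 7), (6, 7)); squared distance = 9

Compute all C(8, 2) = 28 pairwise squared distances (x_i − x_j)² + (y_i − y_j)². The minimum is 9, attained by the pair ((3, 7), (6, 7)).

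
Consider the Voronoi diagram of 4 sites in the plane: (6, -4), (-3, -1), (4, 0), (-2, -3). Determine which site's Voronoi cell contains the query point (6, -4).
Nearest site = (6, -4)

The Voronoi cell of site s contains exactly those query points closer to s than to any other site. Compute squared distances from q = (6, -4) to each site:
  (6 − 6)² + (-4 − -4)² = 0
  (4 − 6)² + (0 − -4)² = 20
  (-2 − 6)² + (-3 − -4)² = 65
  (-3 − 6)² + (-1 − -4)² = 90
Minimum is attained by (6, -4), so q lies in its Voronoi cell.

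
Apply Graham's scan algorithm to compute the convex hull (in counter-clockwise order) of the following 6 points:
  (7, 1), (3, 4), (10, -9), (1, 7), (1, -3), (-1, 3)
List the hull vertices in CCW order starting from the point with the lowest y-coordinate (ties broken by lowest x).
Hull (CCW) = [(10, -9), (7, 1), (1, 7), (-1, 3), (1, -3)]

Graham scan procedure:
  1. Find the pivot p₀ = point with lowest y (tie → lowest x): (10, -9).
  2. Sort the remaining points by polar angle around p₀.
  3. Walk through sorted points, maintaining a stack; pop the top while the last three entries make a non-left turn (cross product ≤ 0).
  4. Final stack is the convex hull in CCW order: (10, -9), (7, 1), (1, 7), (-1, 3), (1, -3).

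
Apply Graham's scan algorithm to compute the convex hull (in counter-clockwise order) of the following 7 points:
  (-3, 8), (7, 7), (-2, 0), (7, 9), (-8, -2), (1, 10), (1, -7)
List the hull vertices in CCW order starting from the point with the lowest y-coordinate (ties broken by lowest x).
Hull (CCW) = [(1, -7), (7, 7), (7, 9), (1, 10), (-3, 8), (-8, -2)]

Graham scan procedure:
  1. Find the pivot p₀ = point with lowest y (tie → lowest x): (1, -7).
  2. Sort the remaining points by polar angle around p₀.
  3. Walk through sorted points, maintaining a stack; pop the top while the last three entries make a non-left turn (cross product ≤ 0).
  4. Final stack is the convex hull in CCW order: (1, -7), (7, 7), (7, 9), (1, 10), (-3, 8), (-8, -2).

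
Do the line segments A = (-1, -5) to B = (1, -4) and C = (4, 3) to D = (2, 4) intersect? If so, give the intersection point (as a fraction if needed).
No (intersection of containing lines falls outside at least one segment)

Parametrize and solve: t = 21/4, s = -11/4. At least one of these is outside [0, 1], so the segments do not intersect.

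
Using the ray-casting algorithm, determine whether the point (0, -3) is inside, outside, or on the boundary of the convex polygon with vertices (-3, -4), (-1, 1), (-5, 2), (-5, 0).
The point (0, -3) lies strictly outside the polygon

Cast a horizontal ray to the right from the query point and count how many polygon edges it crosses (each edge strictly once or zero times, handled with the usual half-open convention). 
Parity of crossings → even ⇒ outside.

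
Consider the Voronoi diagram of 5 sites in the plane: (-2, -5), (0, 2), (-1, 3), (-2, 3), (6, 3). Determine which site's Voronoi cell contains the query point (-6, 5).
Nearest site = (-2, 3)

The Voronoi cell of site s contains exactly those query points closer to s than to any other site. Compute squared distances from q = (-6, 5) to each site:
  (-2 − -6)² + (3 − 5)² = 20
  (-1 − -6)² + (3 − 5)² = 29
  (0 − -6)² + (2 − 5)² = 45
  (-2 − -6)² + (-5 − 5)² = 116
  (6 − -6)² + (3 − 5)² = 148
Minimum is attained by (-2, 3), so q lies in its Voronoi cell.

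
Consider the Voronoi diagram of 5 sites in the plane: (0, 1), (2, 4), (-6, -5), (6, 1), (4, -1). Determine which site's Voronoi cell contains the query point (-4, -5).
Nearest site = (-6, -5)

The Voronoi cell of site s contains exactly those query points closer to s than to any other site. Compute squared distances from q = (-4, -5) to each site:
  (-6 − -4)² + (-5 − -5)² = 4
  (0 − -4)² + (1 − -5)² = 52
  (4 − -4)² + (-1 − -5)² = 80
  (2 − -4)² + (4 − -5)² = 117
  (6 − -4)² + (1 − -5)² = 136
Minimum is attained by (-6, -5), so q lies in its Voronoi cell.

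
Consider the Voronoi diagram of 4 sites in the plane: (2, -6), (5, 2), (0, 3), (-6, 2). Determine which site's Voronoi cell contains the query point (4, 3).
Nearest site = (5, 2)

The Voronoi cell of site s contains exactly those query points closer to s than to any other site. Compute squared distances from q = (4, 3) to each site:
  (5 − 4)² + (2 − 3)² = 2
  (0 − 4)² + (3 − 3)² = 16
  (2 − 4)² + (-6 − 3)² = 85
  (-6 − 4)² + (2 − 3)² = 101
Minimum is attained by (5, 2), so q lies in its Voronoi cell.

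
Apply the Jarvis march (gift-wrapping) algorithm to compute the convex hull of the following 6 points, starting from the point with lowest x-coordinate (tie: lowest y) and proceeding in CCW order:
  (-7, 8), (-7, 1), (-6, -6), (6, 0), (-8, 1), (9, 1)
Hull (CCW) = [(-8, 1), (-6, -6), (9, 1), (-7, 8)]

Jarvis march: at each step, from the current hull vertex p, select the next vertex q as the point such that every other point lies strictly to the left of (or on) the directed line p → q. (Equivalently: for every other point r, the cross product (q − p) × (r − p) ≥ 0.)
Starting point (lowest x, tie lowest y): (-8, 1). Wrap until returning to start. Resulting hull: (-8, 1), (-6, -6), (9, 1), (-7, 8).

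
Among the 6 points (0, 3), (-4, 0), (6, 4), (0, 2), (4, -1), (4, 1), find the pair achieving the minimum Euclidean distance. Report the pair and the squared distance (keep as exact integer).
Pair = ((0, 3), (0, 2)); squared distance = 1

Compute all C(6, 2) = 15 pairwise squared distances (x_i − x_j)² + (y_i − y_j)². The minimum is 1, attained by the pair ((0, 3), (0, 2)).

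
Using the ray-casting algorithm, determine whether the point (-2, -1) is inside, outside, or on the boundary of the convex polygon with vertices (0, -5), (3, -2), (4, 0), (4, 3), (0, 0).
The point (-2, -1) lies strictly outside the polygon

Cast a horizontal ray to the right from the query point and count how many polygon edges it crosses (each edge strictly once or zero times, handled with the usual half-open convention). 
Parity of crossings → even ⇒ outside.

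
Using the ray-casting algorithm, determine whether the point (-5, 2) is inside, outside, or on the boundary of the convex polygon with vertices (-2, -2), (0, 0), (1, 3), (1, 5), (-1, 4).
The point (-5, 2) lies strictly outside the polygon

Cast a horizontal ray to the right from the query point and count how many polygon edges it crosses (each edge strictly once or zero times, handled with the usual half-open convention). 
Parity of crossings → even ⇒ outside.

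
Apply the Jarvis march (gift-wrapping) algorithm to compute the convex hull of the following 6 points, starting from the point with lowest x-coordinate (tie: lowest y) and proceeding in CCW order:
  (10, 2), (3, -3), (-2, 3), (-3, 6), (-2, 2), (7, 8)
Hull (CCW) = [(-3, 6), (-2, 2), (3, -3), (10, 2), (7, 8)]

Jarvis march: at each step, from the current hull vertex p, select the next vertex q as the point such that every other point lies strictly to the left of (or on) the directed line p → q. (Equivalently: for every other point r, the cross product (q − p) × (r − p) ≥ 0.)
Starting point (lowest x, tie lowest y): (-3, 6). Wrap until returning to start. Resulting hull: (-3, 6), (-2, 2), (3, -3), (10, 2), (7, 8).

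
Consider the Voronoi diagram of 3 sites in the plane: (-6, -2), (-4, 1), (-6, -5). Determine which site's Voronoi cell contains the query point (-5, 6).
Nearest site = (-4, 1)

The Voronoi cell of site s contains exactly those query points closer to s than to any other site. Compute squared distances from q = (-5, 6) to each site:
  (-4 − -5)² + (1 − 6)² = 26
  (-6 − -5)² + (-2 − 6)² = 65
  (-6 − -5)² + (-5 − 6)² = 122
Minimum is attained by (-4, 1), so q lies in its Voronoi cell.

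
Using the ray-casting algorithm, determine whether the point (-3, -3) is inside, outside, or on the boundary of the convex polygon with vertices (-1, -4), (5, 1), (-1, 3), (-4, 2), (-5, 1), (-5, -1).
The point (-3, -3) lies strictly outside the polygon

Cast a horizontal ray to the right from the query point and count how many polygon edges it crosses (each edge strictly once or zero times, handled with the usual half-open convention). 
Parity of crossings → even ⇒ outside.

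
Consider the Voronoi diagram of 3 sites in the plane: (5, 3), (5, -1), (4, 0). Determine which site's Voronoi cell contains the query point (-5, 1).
Nearest site = (4, 0)

The Voronoi cell of site s contains exactly those query points closer to s than to any other site. Compute squared distances from q = (-5, 1) to each site:
  (4 − -5)² + (0 − 1)² = 82
  (5 − -5)² + (-1 − 1)² = 104
  (5 − -5)² + (3 − 1)² = 104
Minimum is attained by (4, 0), so q lies in its Voronoi cell.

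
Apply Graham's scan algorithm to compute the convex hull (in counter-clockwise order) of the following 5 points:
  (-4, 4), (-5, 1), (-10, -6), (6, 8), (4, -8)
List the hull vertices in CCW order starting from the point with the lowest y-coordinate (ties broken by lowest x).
Hull (CCW) = [(4, -8), (6, 8), (-4, 4), (-10, -6)]

Graham scan procedure:
  1. Find the pivot p₀ = point with lowest y (tie → lowest x): (4, -8).
  2. Sort the remaining points by polar angle around p₀.
  3. Walk through sorted points, maintaining a stack; pop the top while the last three entries make a non-left turn (cross product ≤ 0).
  4. Final stack is the convex hull in CCW order: (4, -8), (6, 8), (-4, 4), (-10, -6).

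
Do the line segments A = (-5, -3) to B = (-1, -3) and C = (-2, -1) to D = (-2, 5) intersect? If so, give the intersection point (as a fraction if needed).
No (intersection of containing lines falls outside at least one segment)

Parametrize and solve: t = 3/4, s = -1/3. At least one of these is outside [0, 1], so the segments do not intersect.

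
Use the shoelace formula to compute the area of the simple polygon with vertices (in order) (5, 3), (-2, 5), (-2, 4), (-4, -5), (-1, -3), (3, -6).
Area = 60

Shoelace formula: Area = (1/2) |Σ_i (x_i · y_{i+1} − x_{i+1} · y_i)| (indices mod n). Compute each cross term:
  (5)(5) − (-2)(3) = 31
  (-2)(4) − (-2)(5) = 2
  (-2)(-5) − (-4)(4) = 26
  (-4)(-3) − (-1)(-5) = 7
  (-1)(-6) − (3)(-3) = 15
  (3)(3) − (5)(-6) = 39
Sum = 120, so (signed) Area = 120/2 = 60, |Area| = 60.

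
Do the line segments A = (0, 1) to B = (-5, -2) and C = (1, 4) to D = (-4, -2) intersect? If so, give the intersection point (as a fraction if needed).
Yes; intersection at (-3, -4/5) (t = 3/5 on AB, s = 4/5 on CD)

Parametrize AB as A + t(B − A) = (0 + -5 t, 1 + -3 t) and CD as C + s(D − C) = (1 + -5 s, 4 + -6 s). Solve the linear system for (t, s). Determinant = -15 ≠ 0, so a unique intersection of the containing lines exists. Solution: t = 3/5, s = 4/5 — both in [0, 1], so the segments cross. Intersection point: (-3, -4/5).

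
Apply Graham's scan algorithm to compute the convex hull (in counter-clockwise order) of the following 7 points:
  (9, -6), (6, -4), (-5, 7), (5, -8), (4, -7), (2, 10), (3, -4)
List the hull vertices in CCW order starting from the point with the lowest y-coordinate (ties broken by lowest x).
Hull (CCW) = [(5, -8), (9, -6), (2, 10), (-5, 7), (4, -7)]

Graham scan procedure:
  1. Find the pivot p₀ = point with lowest y (tie → lowest x): (5, -8).
  2. Sort the remaining points by polar angle around p₀.
  3. Walk through sorted points, maintaining a stack; pop the top while the last three entries make a non-left turn (cross product ≤ 0).
  4. Final stack is the convex hull in CCW order: (5, -8), (9, -6), (2, 10), (-5, 7), (4, -7).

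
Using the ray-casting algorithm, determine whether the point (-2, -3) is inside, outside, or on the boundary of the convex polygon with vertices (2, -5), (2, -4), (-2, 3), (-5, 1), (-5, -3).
The point (-2, -3) lies strictly inside the polygon

Cast a horizontal ray to the right from the query point and count how many polygon edges it crosses (each edge strictly once or zero times, handled with the usual half-open convention). 
Parity of crossings → odd ⇒ inside.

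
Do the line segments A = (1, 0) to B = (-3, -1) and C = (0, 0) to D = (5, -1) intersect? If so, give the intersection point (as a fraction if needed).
Yes; intersection at (5/9, -1/9) (t = 1/9 on AB, s = 1/9 on CD)

Parametrize AB as A + t(B − A) = (1 + -4 t, 0 + -1 t) and CD as C + s(D − C) = (0 + 5 s, 0 + -1 s). Solve the linear system for (t, s). Determinant = -9 ≠ 0, so a unique intersection of the containing lines exists. Solution: t = 1/9, s = 1/9 — both in [0, 1], so the segments cross. Intersection point: (5/9, -1/9).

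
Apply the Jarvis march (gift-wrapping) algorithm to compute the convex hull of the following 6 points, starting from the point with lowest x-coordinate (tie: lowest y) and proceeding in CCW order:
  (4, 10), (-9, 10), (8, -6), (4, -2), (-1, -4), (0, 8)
Hull (CCW) = [(-9, 10), (-1, -4), (8, -6), (4, 10)]

Jarvis march: at each step, from the current hull vertex p, select the next vertex q as the point such that every other point lies strictly to the left of (or on) the directed line p → q. (Equivalently: for every other point r, the cross product (q − p) × (r − p) ≥ 0.)
Starting point (lowest x, tie lowest y): (-9, 10). Wrap until returning to start. Resulting hull: (-9, 10), (-1, -4), (8, -6), (4, 10).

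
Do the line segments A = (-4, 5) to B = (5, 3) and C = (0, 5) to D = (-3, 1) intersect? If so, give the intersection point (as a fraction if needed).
Yes; intersection at (-4/7, 89/21) (t = 8/21 on AB, s = 4/21 on CD)

Parametrize AB as A + t(B − A) = (-4 + 9 t, 5 + -2 t) and CD as C + s(D − C) = (0 + -3 s, 5 + -4 s). Solve the linear system for (t, s). Determinant = 42 ≠ 0, so a unique intersection of the containing lines exists. Solution: t = 8/21, s = 4/21 — both in [0, 1], so the segments cross. Intersection point: (-4/7, 89/21).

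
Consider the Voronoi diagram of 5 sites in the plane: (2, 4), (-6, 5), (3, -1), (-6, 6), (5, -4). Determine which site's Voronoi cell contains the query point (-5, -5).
Nearest site = (3, -1)

The Voronoi cell of site s contains exactly those query points closer to s than to any other site. Compute squared distances from q = (-5, -5) to each site:
  (3 − -5)² + (-1 − -5)² = 80
  (-6 − -5)² + (5 − -5)² = 101
  (5 − -5)² + (-4 − -5)² = 101
  (-6 − -5)² + (6 − -5)² = 122
  (2 − -5)² + (4 − -5)² = 130
Minimum is attained by (3, -1), so q lies in its Voronoi cell.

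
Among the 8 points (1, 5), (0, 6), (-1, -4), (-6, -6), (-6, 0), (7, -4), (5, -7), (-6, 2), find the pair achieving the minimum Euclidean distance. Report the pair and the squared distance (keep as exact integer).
Pair = ((1, 5), (0, 6)); squared distance = 2

Compute all C(8, 2) = 28 pairwise squared distances (x_i − x_j)² + (y_i − y_j)². The minimum is 2, attained by the pair ((1, 5), (0, 6)).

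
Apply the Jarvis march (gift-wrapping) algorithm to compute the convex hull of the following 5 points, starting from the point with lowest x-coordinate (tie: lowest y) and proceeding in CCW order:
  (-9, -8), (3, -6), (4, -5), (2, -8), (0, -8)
Hull (CCW) = [(-9, -8), (2, -8), (4, -5)]

Jarvis march: at each step, from the current hull vertex p, select the next vertex q as the point such that every other point lies strictly to the left of (or on) the directed line p → q. (Equivalently: for every other point r, the cross product (q − p) × (r − p) ≥ 0.)
Starting point (lowest x, tie lowest y): (-9, -8). Wrap until returning to start. Resulting hull: (-9, -8), (2, -8), (4, -5).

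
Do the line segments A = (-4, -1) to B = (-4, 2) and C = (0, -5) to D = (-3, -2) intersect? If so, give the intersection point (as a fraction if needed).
No (intersection of containing lines falls outside at least one segment)

Parametrize and solve: t = 0, s = 4/3. At least one of these is outside [0, 1], so the segments do not intersect.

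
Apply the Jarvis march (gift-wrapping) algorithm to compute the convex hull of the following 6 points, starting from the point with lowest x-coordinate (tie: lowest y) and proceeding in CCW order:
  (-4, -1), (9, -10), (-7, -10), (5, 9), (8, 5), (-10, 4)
Hull (CCW) = [(-10, 4), (-7, -10), (9, -10), (8, 5), (5, 9)]

Jarvis march: at each step, from the current hull vertex p, select the next vertex q as the point such that every other point lies strictly to the left of (or on) the directed line p → q. (Equivalently: for every other point r, the cross product (q − p) × (r − p) ≥ 0.)
Starting point (lowest x, tie lowest y): (-10, 4). Wrap until returning to start. Resulting hull: (-10, 4), (-7, -10), (9, -10), (8, 5), (5, 9).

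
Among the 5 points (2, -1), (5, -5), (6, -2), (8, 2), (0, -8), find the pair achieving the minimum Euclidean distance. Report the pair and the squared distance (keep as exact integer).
Pair = ((5, -5), (6, -2)); squared distance = 10

Compute all C(5, 2) = 10 pairwise squared distances (x_i − x_j)² + (y_i − y_j)². The minimum is 10, attained by the pair ((5, -5), (6, -2)).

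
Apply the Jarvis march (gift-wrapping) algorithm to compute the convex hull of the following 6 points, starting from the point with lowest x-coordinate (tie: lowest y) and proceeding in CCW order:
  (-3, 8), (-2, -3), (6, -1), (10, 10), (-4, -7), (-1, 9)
Hull (CCW) = [(-4, -7), (6, -1), (10, 10), (-1, 9), (-3, 8)]

Jarvis march: at each step, from the current hull vertex p, select the next vertex q as the point such that every other point lies strictly to the left of (or on) the directed line p → q. (Equivalently: for every other point r, the cross product (q − p) × (r − p) ≥ 0.)
Starting point (lowest x, tie lowest y): (-4, -7). Wrap until returning to start. Resulting hull: (-4, -7), (6, -1), (10, 10), (-1, 9), (-3, 8).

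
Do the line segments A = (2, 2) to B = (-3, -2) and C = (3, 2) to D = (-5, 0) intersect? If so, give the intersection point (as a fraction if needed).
Yes; intersection at (17/11, 18/11) (t = 1/11 on AB, s = 2/11 on CD)

Parametrize AB as A + t(B − A) = (2 + -5 t, 2 + -4 t) and CD as C + s(D − C) = (3 + -8 s, 2 + -2 s). Solve the linear system for (t, s). Determinant = 22 ≠ 0, so a unique intersection of the containing lines exists. Solution: t = 1/11, s = 2/11 — both in [0, 1], so the segments cross. Intersection point: (17/11, 18/11).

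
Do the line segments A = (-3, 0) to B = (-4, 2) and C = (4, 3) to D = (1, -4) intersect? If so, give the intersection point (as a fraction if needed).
No (intersection of containing lines falls outside at least one segment)

Parametrize and solve: t = -40/13, s = 17/13. At least one of these is outside [0, 1], so the segments do not intersect.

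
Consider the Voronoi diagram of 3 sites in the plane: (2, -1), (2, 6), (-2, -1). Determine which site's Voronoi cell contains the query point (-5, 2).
Nearest site = (-2, -1)

The Voronoi cell of site s contains exactly those query points closer to s than to any other site. Compute squared distances from q = (-5, 2) to each site:
  (-2 − -5)² + (-1 − 2)² = 18
  (2 − -5)² + (-1 − 2)² = 58
  (2 − -5)² + (6 − 2)² = 65
Minimum is attained by (-2, -1), so q lies in its Voronoi cell.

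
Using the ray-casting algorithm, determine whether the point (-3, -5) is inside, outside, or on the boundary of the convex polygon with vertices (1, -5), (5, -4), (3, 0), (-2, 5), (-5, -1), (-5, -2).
The point (-3, -5) lies strictly outside the polygon

Cast a horizontal ray to the right from the query point and count how many polygon edges it crosses (each edge strictly once or zero times, handled with the usual half-open convention). 
Parity of crossings → even ⇒ outside.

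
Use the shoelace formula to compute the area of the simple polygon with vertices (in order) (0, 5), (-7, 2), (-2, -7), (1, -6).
Area = 56

Shoelace formula: Area = (1/2) |Σ_i (x_i · y_{i+1} − x_{i+1} · y_i)| (indices mod n). Compute each cross term:
  (0)(2) − (-7)(5) = 35
  (-7)(-7) − (-2)(2) = 53
  (-2)(-6) − (1)(-7) = 19
  (1)(5) − (0)(-6) = 5
Sum = 112, so (signed) Area = 112/2 = 56, |Area| = 56.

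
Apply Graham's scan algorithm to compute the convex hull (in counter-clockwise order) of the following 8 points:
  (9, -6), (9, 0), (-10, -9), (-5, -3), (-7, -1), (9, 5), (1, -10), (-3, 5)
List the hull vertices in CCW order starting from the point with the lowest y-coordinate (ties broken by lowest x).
Hull (CCW) = [(1, -10), (9, -6), (9, 5), (-3, 5), (-7, -1), (-10, -9)]

Graham scan procedure:
  1. Find the pivot p₀ = point with lowest y (tie → lowest x): (1, -10).
  2. Sort the remaining points by polar angle around p₀.
  3. Walk through sorted points, maintaining a stack; pop the top while the last three entries make a non-left turn (cross product ≤ 0).
  4. Final stack is the convex hull in CCW order: (1, -10), (9, -6), (9, 5), (-3, 5), (-7, -1), (-10, -9).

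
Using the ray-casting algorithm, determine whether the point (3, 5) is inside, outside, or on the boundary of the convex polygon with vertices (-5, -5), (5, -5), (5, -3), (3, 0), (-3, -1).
The point (3, 5) lies strictly outside the polygon

Cast a horizontal ray to the right from the query point and count how many polygon edges it crosses (each edge strictly once or zero times, handled with the usual half-open convention). 
Parity of crossings → even ⇒ outside.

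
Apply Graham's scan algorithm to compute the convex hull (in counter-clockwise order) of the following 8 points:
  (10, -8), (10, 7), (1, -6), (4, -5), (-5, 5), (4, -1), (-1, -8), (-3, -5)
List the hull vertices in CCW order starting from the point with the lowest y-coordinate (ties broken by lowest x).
Hull (CCW) = [(-1, -8), (10, -8), (10, 7), (-5, 5), (-3, -5)]

Graham scan procedure:
  1. Find the pivot p₀ = point with lowest y (tie → lowest x): (-1, -8).
  2. Sort the remaining points by polar angle around p₀.
  3. Walk through sorted points, maintaining a stack; pop the top while the last three entries make a non-left turn (cross product ≤ 0).
  4. Final stack is the convex hull in CCW order: (-1, -8), (10, -8), (10, 7), (-5, 5), (-3, -5).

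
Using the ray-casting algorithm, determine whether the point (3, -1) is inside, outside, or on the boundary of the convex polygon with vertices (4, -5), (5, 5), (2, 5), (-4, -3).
The point (3, -1) lies strictly inside the polygon

Cast a horizontal ray to the right from the query point and count how many polygon edges it crosses (each edge strictly once or zero times, handled with the usual half-open convention). 
Parity of crossings → odd ⇒ inside.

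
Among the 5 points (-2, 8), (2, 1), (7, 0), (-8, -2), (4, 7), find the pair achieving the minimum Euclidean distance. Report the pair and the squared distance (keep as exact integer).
Pair = ((2, 1), (7, 0)); squared distance = 26

Compute all C(5, 2) = 10 pairwise squared distances (x_i − x_j)² + (y_i − y_j)². The minimum is 26, attained by the pair ((2, 1), (7, 0)).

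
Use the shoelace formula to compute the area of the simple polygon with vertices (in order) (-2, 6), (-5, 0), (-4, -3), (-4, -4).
Area = 17/2

Shoelace formula: Area = (1/2) |Σ_i (x_i · y_{i+1} − x_{i+1} · y_i)| (indices mod n). Compute each cross term:
  (-2)(0) − (-5)(6) = 30
  (-5)(-3) − (-4)(0) = 15
  (-4)(-4) − (-4)(-3) = 4
  (-4)(6) − (-2)(-4) = -32
Sum = 17, so (signed) Area = 17/2 = 17/2, |Area| = 17/2.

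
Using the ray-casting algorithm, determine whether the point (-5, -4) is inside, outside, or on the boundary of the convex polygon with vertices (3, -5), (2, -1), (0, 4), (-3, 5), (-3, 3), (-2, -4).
The point (-5, -4) lies strictly outside the polygon

Cast a horizontal ray to the right from the query point and count how many polygon edges it crosses (each edge strictly once or zero times, handled with the usual half-open convention). 
Parity of crossings → even ⇒ outside.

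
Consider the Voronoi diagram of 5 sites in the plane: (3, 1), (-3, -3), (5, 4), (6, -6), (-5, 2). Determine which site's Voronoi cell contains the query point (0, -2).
Nearest site = (-3, -3)

The Voronoi cell of site s contains exactly those query points closer to s than to any other site. Compute squared distances from q = (0, -2) to each site:
  (-3 − 0)² + (-3 − -2)² = 10
  (3 − 0)² + (1 − -2)² = 18
  (-5 − 0)² + (2 − -2)² = 41
  (6 − 0)² + (-6 − -2)² = 52
  (5 − 0)² + (4 − -2)² = 61
Minimum is attained by (-3, -3), so q lies in its Voronoi cell.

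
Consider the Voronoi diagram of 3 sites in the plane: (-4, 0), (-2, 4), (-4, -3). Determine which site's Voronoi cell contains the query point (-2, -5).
Nearest site = (-4, -3)

The Voronoi cell of site s contains exactly those query points closer to s than to any other site. Compute squared distances from q = (-2, -5) to each site:
  (-4 − -2)² + (-3 − -5)² = 8
  (-4 − -2)² + (0 − -5)² = 29
  (-2 − -2)² + (4 − -5)² = 81
Minimum is attained by (-4, -3), so q lies in its Voronoi cell.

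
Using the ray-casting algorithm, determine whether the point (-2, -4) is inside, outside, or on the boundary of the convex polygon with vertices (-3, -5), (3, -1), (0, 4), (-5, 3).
The point (-2, -4) lies strictly inside the polygon

Cast a horizontal ray to the right from the query point and count how many polygon edges it crosses (each edge strictly once or zero times, handled with the usual half-open convention). 
Parity of crossings → odd ⇒ inside.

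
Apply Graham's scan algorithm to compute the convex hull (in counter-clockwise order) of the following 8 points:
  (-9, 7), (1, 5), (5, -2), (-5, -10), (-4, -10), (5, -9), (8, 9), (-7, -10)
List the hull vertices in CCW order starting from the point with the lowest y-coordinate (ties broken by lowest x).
Hull (CCW) = [(-7, -10), (-4, -10), (5, -9), (8, 9), (-9, 7)]

Graham scan procedure:
  1. Find the pivot p₀ = point with lowest y (tie → lowest x): (-7, -10).
  2. Sort the remaining points by polar angle around p₀.
  3. Walk through sorted points, maintaining a stack; pop the top while the last three entries make a non-left turn (cross product ≤ 0).
  4. Final stack is the convex hull in CCW order: (-7, -10), (-4, -10), (5, -9), (8, 9), (-9, 7).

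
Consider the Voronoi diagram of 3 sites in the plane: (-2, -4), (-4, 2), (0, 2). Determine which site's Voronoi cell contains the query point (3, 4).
Nearest site = (0, 2)

The Voronoi cell of site s contains exactly those query points closer to s than to any other site. Compute squared distances from q = (3, 4) to each site:
  (0 − 3)² + (2 − 4)² = 13
  (-4 − 3)² + (2 − 4)² = 53
  (-2 − 3)² + (-4 − 4)² = 89
Minimum is attained by (0, 2), so q lies in its Voronoi cell.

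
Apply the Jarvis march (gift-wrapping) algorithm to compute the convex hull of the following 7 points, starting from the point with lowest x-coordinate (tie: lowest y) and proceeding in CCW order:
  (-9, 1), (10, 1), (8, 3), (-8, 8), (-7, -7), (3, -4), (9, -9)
Hull (CCW) = [(-9, 1), (-7, -7), (9, -9), (10, 1), (8, 3), (-8, 8)]

Jarvis march: at each step, from the current hull vertex p, select the next vertex q as the point such that every other point lies strictly to the left of (or on) the directed line p → q. (Equivalently: for every other point r, the cross product (q − p) × (r − p) ≥ 0.)
Starting point (lowest x, tie lowest y): (-9, 1). Wrap until returning to start. Resulting hull: (-9, 1), (-7, -7), (9, -9), (10, 1), (8, 3), (-8, 8).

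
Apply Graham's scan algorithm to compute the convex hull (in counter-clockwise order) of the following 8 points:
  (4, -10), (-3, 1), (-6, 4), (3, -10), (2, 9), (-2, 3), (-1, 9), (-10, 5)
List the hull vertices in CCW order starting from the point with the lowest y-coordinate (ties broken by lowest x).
Hull (CCW) = [(3, -10), (4, -10), (2, 9), (-1, 9), (-10, 5)]

Graham scan procedure:
  1. Find the pivot p₀ = point with lowest y (tie → lowest x): (3, -10).
  2. Sort the remaining points by polar angle around p₀.
  3. Walk through sorted points, maintaining a stack; pop the top while the last three entries make a non-left turn (cross product ≤ 0).
  4. Final stack is the convex hull in CCW order: (3, -10), (4, -10), (2, 9), (-1, 9), (-10, 5).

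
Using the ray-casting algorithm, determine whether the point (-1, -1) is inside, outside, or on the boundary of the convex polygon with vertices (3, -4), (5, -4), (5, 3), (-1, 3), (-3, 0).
The point (-1, -1) lies strictly inside the polygon

Cast a horizontal ray to the right from the query point and count how many polygon edges it crosses (each edge strictly once or zero times, handled with the usual half-open convention). 
Parity of crossings → odd ⇒ inside.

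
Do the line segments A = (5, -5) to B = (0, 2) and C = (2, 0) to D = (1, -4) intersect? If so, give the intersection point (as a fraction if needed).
Yes; intersection at (50/27, -16/27) (t = 17/27 on AB, s = 4/27 on CD)

Parametrize AB as A + t(B − A) = (5 + -5 t, -5 + 7 t) and CD as C + s(D − C) = (2 + -1 s, 0 + -4 s). Solve the linear system for (t, s). Determinant = -27 ≠ 0, so a unique intersection of the containing lines exists. Solution: t = 17/27, s = 4/27 — both in [0, 1], so the segments cross. Intersection point: (50/27, -16/27).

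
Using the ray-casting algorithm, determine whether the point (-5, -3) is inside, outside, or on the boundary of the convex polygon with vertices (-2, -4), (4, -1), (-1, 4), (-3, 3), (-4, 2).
The point (-5, -3) lies strictly outside the polygon

Cast a horizontal ray to the right from the query point and count how many polygon edges it crosses (each edge strictly once or zero times, handled with the usual half-open convention). 
Parity of crossings → even ⇒ outside.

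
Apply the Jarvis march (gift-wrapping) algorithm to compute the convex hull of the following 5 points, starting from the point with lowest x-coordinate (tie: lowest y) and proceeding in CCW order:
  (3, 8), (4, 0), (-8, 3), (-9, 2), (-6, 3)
Hull (CCW) = [(-9, 2), (4, 0), (3, 8), (-8, 3)]

Jarvis march: at each step, from the current hull vertex p, select the next vertex q as the point such that every other point lies strictly to the left of (or on) the directed line p → q. (Equivalently: for every other point r, the cross product (q − p) × (r − p) ≥ 0.)
Starting point (lowest x, tie lowest y): (-9, 2). Wrap until returning to start. Resulting hull: (-9, 2), (4, 0), (3, 8), (-8, 3).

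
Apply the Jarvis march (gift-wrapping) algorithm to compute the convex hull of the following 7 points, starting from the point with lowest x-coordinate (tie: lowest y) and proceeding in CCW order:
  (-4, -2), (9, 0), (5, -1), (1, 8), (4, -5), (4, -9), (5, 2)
Hull (CCW) = [(-4, -2), (4, -9), (9, 0), (1, 8)]

Jarvis march: at each step, from the current hull vertex p, select the next vertex q as the point such that every other point lies strictly to the left of (or on) the directed line p → q. (Equivalently: for every other point r, the cross product (q − p) × (r − p) ≥ 0.)
Starting point (lowest x, tie lowest y): (-4, -2). Wrap until returning to start. Resulting hull: (-4, -2), (4, -9), (9, 0), (1, 8).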